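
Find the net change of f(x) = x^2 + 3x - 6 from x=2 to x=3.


Net change = f(b) - f(a)
f(x) = x^2 + 3x - 6
Compute f(3):
f(3) = 1 * 3^2 + 3 * 3 - 6
= 9 + 9 - 6
= 12
Compute f(2):
f(2) = 1 * 2^2 + 3 * 2 - 6
= 4 + 6 - 6
= 4
Net change = 12 - 4 = 8

8


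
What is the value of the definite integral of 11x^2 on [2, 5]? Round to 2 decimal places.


Find the antiderivative of 11x^2:
F(x) = 11/3 * x^3
Apply the Fundamental Theorem of Calculus:
F(5) - F(2)
= 11/3 * 5^3 - 11/3 * 2^3
= 11/3 * (125 - 8)
= 11/3 * 117
= 429 = 429.00

429.00


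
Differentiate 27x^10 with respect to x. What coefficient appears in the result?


We apply the power rule: d/dx [ax^n] = a*n * x^(n-1)
d/dx [27x^10]
= 27 * 10 * x^(10-1)
= 270x^9
The coefficient is 270

270


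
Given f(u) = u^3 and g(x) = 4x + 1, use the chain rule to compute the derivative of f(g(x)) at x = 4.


Using the chain rule: (f(g(x)))' = f'(g(x)) * g'(x)
First, find g(4):
g(4) = 4 * 4 + 1 = 17
Next, f'(u) = 3u^2
And g'(x) = 4
So f'(g(4)) * g'(4)
= 3 * 17^2 * 4
= 3 * 289 * 4
= 3468

3468


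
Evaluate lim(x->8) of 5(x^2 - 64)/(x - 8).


Direct substitution gives 0/0, so we factor the numerator.
Factor: 5(x^2 - 64) = 5 * (x - 8)(x + 8)
Cancel the common factor (x - 8):
5(x^2 - 64)/(x - 8) = 5 * (x + 8)
Now substitute x = 8:
= 5 * (8 + 8) = 80

80


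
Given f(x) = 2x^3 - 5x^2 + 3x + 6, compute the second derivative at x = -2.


First derivative:
f'(x) = 6x^2 - 10x + 3
Second derivative:
f''(x) = 12x - 10
Substitute x = -2:
f''(-2) = 12 * (-2) - 10
= -24 - 10
= -34

-34


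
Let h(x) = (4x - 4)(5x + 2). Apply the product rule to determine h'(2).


Let u(x) = 4x - 4 and v(x) = 5x + 2
u'(x) = 4
v'(x) = 5
Product rule: h'(x) = u'(x)*v(x) + u(x)*v'(x)
= 4 * (5x + 2) + (4x - 4) * 5
At x = 2:
u(2) = 4 * 2 - 4 = 4
v(2) = 5 * 2 + 2 = 12
h'(2) = 4 * 12 + 4 * 5
= 48 + 20
= 68

68


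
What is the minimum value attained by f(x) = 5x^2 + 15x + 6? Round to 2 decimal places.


For a quadratic f(x) = ax^2 + bx + c with a > 0, the minimum is at the vertex.
Vertex x-coordinate: x = -b/(2a)
x = -(15) / (2 * 5)
x = -15/10 = -3/2
Substitute back to find the minimum value:
f(-3/2) = 5 * (-3/2)^2 + 15 * (-3/2) + 6
= 45/4 - 45/2 + 6
= -21/4 = -5.25

-5.25


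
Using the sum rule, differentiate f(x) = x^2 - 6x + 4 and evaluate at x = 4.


Differentiate term by term using power and sum rules:
f(x) = x^2 - 6x + 4
f'(x) = 2x - 6
Substitute x = 4:
f'(4) = 2 * 4 - 6
= 8 - 6
= 2

2


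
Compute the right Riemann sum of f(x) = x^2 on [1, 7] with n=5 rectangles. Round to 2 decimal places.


Right Riemann sum uses right endpoints of each subinterval.
Interval: [1, 7], n = 5
dx = (7 - 1) / 5 = 6/5
Right endpoints: [11/5, 17/5, 23/5, 29/5, 7]
f values: [121/25, 289/25, 529/25, 841/25, 49]
Sum = dx * (sum of f values)
= 6/5 * 601/5
= 3606/25 = 144.24

144.24


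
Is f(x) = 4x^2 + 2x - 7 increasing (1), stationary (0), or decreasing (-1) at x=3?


Compute f'(x) to determine behavior:
f'(x) = 8x + 2
f'(3) = 8 * 3 + 2
= 24 + 2
= 26
Since f'(3) > 0, the function is increasing (1)

1


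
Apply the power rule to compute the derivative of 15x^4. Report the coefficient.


We apply the power rule: d/dx [ax^n] = a*n * x^(n-1)
d/dx [15x^4]
= 15 * 4 * x^(4-1)
= 60x^3
The coefficient is 60

60


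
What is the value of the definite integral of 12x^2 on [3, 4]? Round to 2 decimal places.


Find the antiderivative of 12x^2:
F(x) = 12/3 * x^3
Apply the Fundamental Theorem of Calculus:
F(4) - F(3)
= 12/3 * 4^3 - 12/3 * 3^3
= 12/3 * (64 - 27)
= 12/3 * 37
= 148 = 148.00

148.00


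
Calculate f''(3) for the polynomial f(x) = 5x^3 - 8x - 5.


First derivative:
f'(x) = 15x^2 - 8
Second derivative:
f''(x) = 30x
Substitute x = 3:
f''(3) = 30 * 3 + 0
= 90 + 0
= 90

90


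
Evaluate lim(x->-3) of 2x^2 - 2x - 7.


Since polynomials are continuous, we use direct substitution.
lim(x->-3) of 2x^2 - 2x - 7
= 2 * (-3)^2 - 2 * (-3) - 7
= 18 + 6 - 7
= 17

17


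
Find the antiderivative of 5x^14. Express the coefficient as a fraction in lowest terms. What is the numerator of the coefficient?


Apply the power rule for integration:
integral of ax^n dx = a/(n+1) * x^(n+1) + C
integral of 5x^14 dx
= 5/15 * x^15 + C
= 1/3 * x^15 + C
The coefficient in lowest terms is 1/3, and its numerator is 1

1


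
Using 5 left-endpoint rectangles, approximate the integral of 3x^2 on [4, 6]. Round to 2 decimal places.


Left Riemann sum uses left endpoints of each subinterval.
Interval: [4, 6], n = 5
dx = (6 - 4) / 5 = 2/5
Left endpoints: [4, 22/5, 24/5, 26/5, 28/5]
f values: [48, 1452/25, 1728/25, 2028/25, 2352/25]
Sum = dx * (sum of f values)
= 2/5 * 1752/5
= 3504/25 = 140.16

140.16


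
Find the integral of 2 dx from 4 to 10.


The integral of a constant k over [a, b] equals k * (b - a).
integral from 4 to 10 of 2 dx
= 2 * (10 - 4)
= 2 * 6
= 12

12


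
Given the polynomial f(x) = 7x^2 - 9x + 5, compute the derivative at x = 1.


Differentiate term by term using power and sum rules:
f(x) = 7x^2 - 9x + 5
f'(x) = 14x - 9
Substitute x = 1:
f'(1) = 14 * 1 - 9
= 14 - 9
= 5

5


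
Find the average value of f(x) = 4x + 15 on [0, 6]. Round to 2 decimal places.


Average value = 1/(b-a) * integral from a to b of f(x) dx
First compute the integral of 4x + 15:
F(x) = 2x^2 + 15x
F(6) = 2 * 36 + 15 * 6 = 162
F(0) = 2 * 0 + 15 * 0 = 0
Integral = 162 - 0 = 162
Average = 162 / (6 - 0) = 162 / 6
= 27 = 27.00

27.00


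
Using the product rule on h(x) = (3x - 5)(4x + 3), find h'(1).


Let u(x) = 3x - 5 and v(x) = 4x + 3
u'(x) = 3
v'(x) = 4
Product rule: h'(x) = u'(x)*v(x) + u(x)*v'(x)
= 3 * (4x + 3) + (3x - 5) * 4
At x = 1:
u(1) = 3 * 1 - 5 = -2
v(1) = 4 * 1 + 3 = 7
h'(1) = 3 * 7 + (-2) * 4
= 21 - 8
= 13

13


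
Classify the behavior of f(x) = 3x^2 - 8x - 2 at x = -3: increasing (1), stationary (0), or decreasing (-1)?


Compute f'(x) to determine behavior:
f'(x) = 6x - 8
f'(-3) = 6 * (-3) - 8
= -18 - 8
= -26
Since f'(-3) < 0, the function is decreasing (-1)

-1


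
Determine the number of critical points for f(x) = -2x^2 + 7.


Find where f'(x) = 0:
f'(x) = -4x
Set f'(x) = 0:
-4x = 0
x = 0 / (-4) = 0
This is a linear equation in x, so there is exactly one solution.
Number of critical points: 1

1


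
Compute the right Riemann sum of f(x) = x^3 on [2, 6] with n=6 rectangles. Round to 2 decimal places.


Right Riemann sum uses right endpoints of each subinterval.
Interval: [2, 6], n = 6
dx = (6 - 2) / 6 = 2/3
Right endpoints: [8/3, 10/3, 4, 14/3, 16/3, 6]
f values: [512/27, 1000/27, 64, 2744/27, 4096/27, 216]
Sum = dx * (sum of f values)
= 2/3 * 1768/3
= 3536/9 ≈ 392.89

392.89


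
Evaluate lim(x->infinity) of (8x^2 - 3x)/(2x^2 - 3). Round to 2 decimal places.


For limits at infinity with equal-degree polynomials,
we compare leading coefficients.
Numerator leading term: 8x^2
Denominator leading term: 2x^2
Divide both by x^2:
lim = (8 - 3/x) / (2 - 3/x^2)
As x -> infinity, the 1/x and 1/x^2 terms vanish:
= 8/2 = 4 = 4.00

4.00


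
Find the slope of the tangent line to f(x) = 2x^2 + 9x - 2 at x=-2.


The slope of the tangent line equals f'(x) at the point.
f(x) = 2x^2 + 9x - 2
f'(x) = 4x + 9
At x = -2:
f'(-2) = 4 * (-2) + 9
= -8 + 9
= 1

1


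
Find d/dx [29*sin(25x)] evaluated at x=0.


Apply the chain rule to differentiate 29*sin(25x):
d/dx [29*sin(25x)]
= 29 * cos(25x) * d/dx(25x)
= 29 * 25 * cos(25x)
= 725 * cos(25x)
Evaluate at x = 0:
= 725 * cos(0)
= 725 * 1
= 725

725


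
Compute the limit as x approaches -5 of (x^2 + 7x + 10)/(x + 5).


Direct substitution gives 0/0, so we factor the numerator.
Factor: (x^2 + 7x + 10) = (x + 5)(x + 2)
Cancel the common factor (x + 5):
(x^2 + 7x + 10)/(x + 5) = (x + 2)
Now substitute x = -5:
= (-5) - (-2) = -3

-3


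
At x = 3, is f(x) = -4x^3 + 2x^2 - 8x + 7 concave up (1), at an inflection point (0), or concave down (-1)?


Concavity is determined by the sign of f''(x).
f(x) = -4x^3 + 2x^2 - 8x + 7
f'(x) = -12x^2 + 4x - 8
f''(x) = -24x + 4
f''(3) = -24 * 3 + 4
= -72 + 4
= -68
Since f''(3) < 0, the function is concave down (-1)

-1


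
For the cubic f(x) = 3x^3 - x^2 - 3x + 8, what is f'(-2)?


Differentiate f(x) = 3x^3 - x^2 - 3x + 8 term by term:
f'(x) = 9x^2 - 2x - 3
Substitute x = -2:
f'(-2) = 9 * (-2)^2 - 2 * (-2) - 3
= 36 + 4 - 3
= 37

37


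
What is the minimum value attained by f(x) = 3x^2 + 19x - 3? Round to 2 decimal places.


For a quadratic f(x) = ax^2 + bx + c with a > 0, the minimum is at the vertex.
Vertex x-coordinate: x = -b/(2a)
x = -(19) / (2 * 3)
x = -19/6
Substitute back to find the minimum value:
f(-19/6) = 3 * (-19/6)^2 + 19 * (-19/6) - 3
= 361/12 - 361/6 - 3
= -397/12 ≈ -33.08

-33.08


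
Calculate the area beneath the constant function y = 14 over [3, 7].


The area under a constant function y = 14 is a rectangle.
Width = 7 - 3 = 4
Height = 14
Area = width * height
= 4 * 14
= 56

56


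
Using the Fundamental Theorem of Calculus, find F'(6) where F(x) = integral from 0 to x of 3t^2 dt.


By the Fundamental Theorem of Calculus (Part 1):
If F(x) = integral from 0 to x of f(t) dt, then F'(x) = f(x)
Here f(t) = 3t^2
So F'(x) = 3x^2
Evaluate at x = 6:
F'(6) = 3 * 6^2
= 3 * 36
= 108

108


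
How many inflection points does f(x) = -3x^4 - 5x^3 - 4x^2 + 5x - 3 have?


Inflection points occur where f''(x) = 0 and concavity changes.
f(x) = -3x^4 - 5x^3 - 4x^2 + 5x - 3
f'(x) = -12x^3 - 15x^2 - 8x + 5
f''(x) = -36x^2 - 30x - 8
This is a quadratic in x. Use the discriminant to count real roots.
Discriminant = (-30)^2 - 4 * (-36) * (-8)
= 900 - 1152
= -252
Since discriminant < 0, f''(x) = 0 has no real solutions.
Number of inflection points: 0

0


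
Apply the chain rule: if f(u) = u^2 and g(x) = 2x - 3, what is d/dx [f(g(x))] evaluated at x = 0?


Using the chain rule: (f(g(x)))' = f'(g(x)) * g'(x)
First, find g(0):
g(0) = 2 * 0 - 3 = -3
Next, f'(u) = 2u
And g'(x) = 2
So f'(g(0)) * g'(0)
= 2 * (-3) * 2
= -12

-12


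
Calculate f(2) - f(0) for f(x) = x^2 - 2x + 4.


Net change = f(b) - f(a)
f(x) = x^2 - 2x + 4
Compute f(2):
f(2) = 1 * 2^2 - 2 * 2 + 4
= 4 - 4 + 4
= 4
Compute f(0):
f(0) = 1 * 0^2 - 2 * 0 + 4
= 0 + 0 + 4
= 4
Net change = 4 - 4 = 0

0


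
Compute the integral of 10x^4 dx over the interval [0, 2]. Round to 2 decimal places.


Find the antiderivative of 10x^4:
F(x) = 10/5 * x^5
Apply the Fundamental Theorem of Calculus:
F(2) - F(0)
= 10/5 * 2^5 - 10/5 * 0^5
= 10/5 * (32 - 0)
= 10/5 * 32
= 64 = 64.00

64.00


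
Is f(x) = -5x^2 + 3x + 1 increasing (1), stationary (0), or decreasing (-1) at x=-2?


Compute f'(x) to determine behavior:
f'(x) = -10x + 3
f'(-2) = -10 * (-2) + 3
= 20 + 3
= 23
Since f'(-2) > 0, the function is increasing (1)

1


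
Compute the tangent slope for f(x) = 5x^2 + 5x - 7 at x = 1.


The slope of the tangent line equals f'(x) at the point.
f(x) = 5x^2 + 5x - 7
f'(x) = 10x + 5
At x = 1:
f'(1) = 10 * 1 + 5
= 10 + 5
= 15

15


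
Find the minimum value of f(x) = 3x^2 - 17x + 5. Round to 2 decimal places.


For a quadratic f(x) = ax^2 + bx + c with a > 0, the minimum is at the vertex.
Vertex x-coordinate: x = -b/(2a)
x = -(-17) / (2 * 3)
x = 17/6
Substitute back to find the minimum value:
f(17/6) = 3 * (17/6)^2 - 17 * (17/6) + 5
= 289/12 - 289/6 + 5
= -229/12 ≈ -19.08

-19.08


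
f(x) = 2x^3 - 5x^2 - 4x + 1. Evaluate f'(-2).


Differentiate f(x) = 2x^3 - 5x^2 - 4x + 1 term by term:
f'(x) = 6x^2 - 10x - 4
Substitute x = -2:
f'(-2) = 6 * (-2)^2 - 10 * (-2) - 4
= 24 + 20 - 4
= 40

40


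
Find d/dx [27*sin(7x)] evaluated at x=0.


Apply the chain rule to differentiate 27*sin(7x):
d/dx [27*sin(7x)]
= 27 * cos(7x) * d/dx(7x)
= 27 * 7 * cos(7x)
= 189 * cos(7x)
Evaluate at x = 0:
= 189 * cos(0)
= 189 * 1
= 189

189


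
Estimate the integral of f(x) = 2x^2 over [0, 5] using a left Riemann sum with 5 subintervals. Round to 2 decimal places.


Left Riemann sum uses left endpoints of each subinterval.
Interval: [0, 5], n = 5
dx = (5 - 0) / 5 = 1
Left endpoints: [0, 1, 2, 3, 4]
f values: [0, 2, 8, 18, 32]
Sum = dx * (sum of f values)
= 1 * 60
= 60 = 60.00

60.00


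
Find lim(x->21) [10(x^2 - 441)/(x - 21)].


Direct substitution gives 0/0, so we factor the numerator.
Factor: 10(x^2 - 441) = 10 * (x - 21)(x + 21)
Cancel the common factor (x - 21):
10(x^2 - 441)/(x - 21) = 10 * (x + 21)
Now substitute x = 21:
= 10 * (21 + 21) = 420

420


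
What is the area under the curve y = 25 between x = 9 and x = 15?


The area under a constant function y = 25 is a rectangle.
Width = 15 - 9 = 6
Height = 25
Area = width * height
= 6 * 25
= 150

150


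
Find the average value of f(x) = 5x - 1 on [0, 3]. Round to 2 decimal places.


Average value = 1/(b-a) * integral from a to b of f(x) dx
First compute the integral of 5x - 1:
F(x) = (5/2)x^2 - x
F(3) = 5/2 * 9 - 1 * 3 = 39/2
F(0) = 5/2 * 0 - 1 * 0 = 0
Integral = 39/2 - 0 = 39/2
Average = (39/2) / (3 - 0) = (39/2) / 3
= 13/2 = 6.50

6.50


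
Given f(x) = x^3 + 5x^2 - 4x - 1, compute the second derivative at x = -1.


First derivative:
f'(x) = 3x^2 + 10x - 4
Second derivative:
f''(x) = 6x + 10
Substitute x = -1:
f''(-1) = 6 * (-1) + 10
= -6 + 10
= 4

4


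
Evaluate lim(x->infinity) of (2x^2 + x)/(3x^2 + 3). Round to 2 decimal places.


For limits at infinity with equal-degree polynomials,
we compare leading coefficients.
Numerator leading term: 2x^2
Denominator leading term: 3x^2
Divide both by x^2:
lim = (2 + 1/x) / (3 + 3/x^2)
As x -> infinity, the 1/x and 1/x^2 terms vanish:
= 2/3 ≈ 0.67

0.67


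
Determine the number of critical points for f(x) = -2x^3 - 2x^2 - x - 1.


Find where f'(x) = 0:
f(x) = -2x^3 - 2x^2 - x - 1
f'(x) = -6x^2 - 4x - 1
This is a quadratic in x. Use the discriminant to count real roots.
Discriminant = (-4)^2 - 4 * (-6) * (-1)
= 16 - 24
= -8
Since discriminant < 0, f'(x) = 0 has no real solutions.
Number of critical points: 0

0


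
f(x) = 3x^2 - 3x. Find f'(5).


Differentiate term by term using power and sum rules:
f(x) = 3x^2 - 3x
f'(x) = 6x - 3
Substitute x = 5:
f'(5) = 6 * 5 - 3
= 30 - 3
= 27

27


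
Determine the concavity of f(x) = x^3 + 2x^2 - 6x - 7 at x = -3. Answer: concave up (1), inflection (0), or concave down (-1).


Concavity is determined by the sign of f''(x).
f(x) = x^3 + 2x^2 - 6x - 7
f'(x) = 3x^2 + 4x - 6
f''(x) = 6x + 4
f''(-3) = 6 * (-3) + 4
= -18 + 4
= -14
Since f''(-3) < 0, the function is concave down (-1)

-1


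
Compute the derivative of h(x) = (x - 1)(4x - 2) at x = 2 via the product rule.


Let u(x) = x - 1 and v(x) = 4x - 2
u'(x) = 1
v'(x) = 4
Product rule: h'(x) = u'(x)*v(x) + u(x)*v'(x)
= 1 * (4x - 2) + (x - 1) * 4
At x = 2:
u(2) = 1 * 2 - 1 = 1
v(2) = 4 * 2 - 2 = 6
h'(2) = 1 * 6 + 1 * 4
= 6 + 4
= 10

10


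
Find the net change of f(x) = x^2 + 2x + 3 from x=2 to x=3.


Net change = f(b) - f(a)
f(x) = x^2 + 2x + 3
Compute f(3):
f(3) = 1 * 3^2 + 2 * 3 + 3
= 9 + 6 + 3
= 18
Compute f(2):
f(2) = 1 * 2^2 + 2 * 2 + 3
= 4 + 4 + 3
= 11
Net change = 18 - 11 = 7

7


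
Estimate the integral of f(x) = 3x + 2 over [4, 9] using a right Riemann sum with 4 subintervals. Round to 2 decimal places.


Right Riemann sum uses right endpoints of each subinterval.
Interval: [4, 9], n = 4
dx = (9 - 4) / 4 = 5/4
Right endpoints: [21/4, 13/2, 31/4, 9]
f values: [71/4, 43/2, 101/4, 29]
Sum = dx * (sum of f values)
= 5/4 * 187/2
= 935/8 ≈ 116.88

116.88


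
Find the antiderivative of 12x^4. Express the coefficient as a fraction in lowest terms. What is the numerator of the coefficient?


Apply the power rule for integration:
integral of ax^n dx = a/(n+1) * x^(n+1) + C
integral of 12x^4 dx
= 12/5 * x^5 + C
The coefficient in lowest terms is 12/5, and its numerator is 12

12


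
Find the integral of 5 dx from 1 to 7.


The integral of a constant k over [a, b] equals k * (b - a).
integral from 1 to 7 of 5 dx
= 5 * (7 - 1)
= 5 * 6
= 30

30


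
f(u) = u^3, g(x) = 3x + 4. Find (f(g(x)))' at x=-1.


Using the chain rule: (f(g(x)))' = f'(g(x)) * g'(x)
First, find g(-1):
g(-1) = 3 * (-1) + 4 = 1
Next, f'(u) = 3u^2
And g'(x) = 3
So f'(g(-1)) * g'(-1)
= 3 * 1^2 * 3
= 3 * 1 * 3
= 9

9


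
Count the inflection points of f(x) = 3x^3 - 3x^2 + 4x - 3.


Inflection points occur where f''(x) = 0 and concavity changes.
f(x) = 3x^3 - 3x^2 + 4x - 3
f'(x) = 9x^2 - 6x + 4
f''(x) = 18x - 6
Set f''(x) = 0:
18x - 6 = 0
x = 6 / 18 = 1/3
Since f''(x) is linear (degree 1), it changes sign at this point.
Therefore there is exactly 1 inflection point.

1


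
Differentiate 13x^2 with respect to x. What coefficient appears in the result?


We apply the power rule: d/dx [ax^n] = a*n * x^(n-1)
d/dx [13x^2]
= 13 * 2 * x^(2-1)
= 26x
The coefficient is 26

26


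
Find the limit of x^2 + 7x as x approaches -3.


Since polynomials are continuous, we use direct substitution.
lim(x->-3) of x^2 + 7x
= 1 * (-3)^2 + 7 * (-3) + 0
= 9 - 21 + 0
= -12

-12


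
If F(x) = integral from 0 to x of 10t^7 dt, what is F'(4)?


By the Fundamental Theorem of Calculus (Part 1):
If F(x) = integral from 0 to x of f(t) dt, then F'(x) = f(x)
Here f(t) = 10t^7
So F'(x) = 10x^7
Evaluate at x = 4:
F'(4) = 10 * 4^7
= 10 * 16384
= 163840

163840


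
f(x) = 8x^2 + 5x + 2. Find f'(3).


Differentiate term by term using power and sum rules:
f(x) = 8x^2 + 5x + 2
f'(x) = 16x + 5
Substitute x = 3:
f'(3) = 16 * 3 + 5
= 48 + 5
= 53

53


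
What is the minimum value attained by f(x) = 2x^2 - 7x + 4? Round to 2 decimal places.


For a quadratic f(x) = ax^2 + bx + c with a > 0, the minimum is at the vertex.
Vertex x-coordinate: x = -b/(2a)
x = -(-7) / (2 * 2)
x = 7/4
Substitute back to find the minimum value:
f(7/4) = 2 * (7/4)^2 - 7 * (7/4) + 4
= 49/8 - 49/4 + 4
= -17/8 ≈ -2.13

-2.13


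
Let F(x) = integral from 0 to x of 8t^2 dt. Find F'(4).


By the Fundamental Theorem of Calculus (Part 1):
If F(x) = integral from 0 to x of f(t) dt, then F'(x) = f(x)
Here f(t) = 8t^2
So F'(x) = 8x^2
Evaluate at x = 4:
F'(4) = 8 * 4^2
= 8 * 16
= 128

128


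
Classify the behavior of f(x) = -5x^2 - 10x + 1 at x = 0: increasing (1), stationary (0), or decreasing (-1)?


Compute f'(x) to determine behavior:
f'(x) = -10x - 10
f'(0) = -10 * 0 - 10
= 0 - 10
= -10
Since f'(0) < 0, the function is decreasing (-1)

-1


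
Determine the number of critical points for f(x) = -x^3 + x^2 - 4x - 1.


Find where f'(x) = 0:
f(x) = -x^3 + x^2 - 4x - 1
f'(x) = -3x^2 + 2x - 4
This is a quadratic in x. Use the discriminant to count real roots.
Discriminant = (2)^2 - 4 * (-3) * (-4)
= 4 - 48
= -44
Since discriminant < 0, f'(x) = 0 has no real solutions.
Number of critical points: 0

0


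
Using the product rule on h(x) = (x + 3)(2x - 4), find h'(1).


Let u(x) = x + 3 and v(x) = 2x - 4
u'(x) = 1
v'(x) = 2
Product rule: h'(x) = u'(x)*v(x) + u(x)*v'(x)
= 1 * (2x - 4) + (x + 3) * 2
At x = 1:
u(1) = 1 * 1 + 3 = 4
v(1) = 2 * 1 - 4 = -2
h'(1) = 1 * (-2) + 4 * 2
= -2 + 8
= 6

6


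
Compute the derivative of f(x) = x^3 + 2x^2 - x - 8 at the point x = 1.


Differentiate f(x) = x^3 + 2x^2 - x - 8 term by term:
f'(x) = 3x^2 + 4x - 1
Substitute x = 1:
f'(1) = 3 * 1^2 + 4 * 1 - 1
= 3 + 4 - 1
= 6

6


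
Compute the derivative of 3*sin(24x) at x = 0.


Apply the chain rule to differentiate 3*sin(24x):
d/dx [3*sin(24x)]
= 3 * cos(24x) * d/dx(24x)
= 3 * 24 * cos(24x)
= 72 * cos(24x)
Evaluate at x = 0:
= 72 * cos(0)
= 72 * 1
= 72

72


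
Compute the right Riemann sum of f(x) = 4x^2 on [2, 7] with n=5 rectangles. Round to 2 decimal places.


Right Riemann sum uses right endpoints of each subinterval.
Interval: [2, 7], n = 5
dx = (7 - 2) / 5 = 1
Right endpoints: [3, 4, 5, 6, 7]
f values: [36, 64, 100, 144, 196]
Sum = dx * (sum of f values)
= 1 * 540
= 540 = 540.00

540.00


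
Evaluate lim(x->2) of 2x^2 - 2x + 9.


Since polynomials are continuous, we use direct substitution.
lim(x->2) of 2x^2 - 2x + 9
= 2 * 2^2 - 2 * 2 + 9
= 8 - 4 + 9
= 13

13


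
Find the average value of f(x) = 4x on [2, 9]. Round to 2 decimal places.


Average value = 1/(b-a) * integral from a to b of f(x) dx
First compute the integral of 4x:
F(x) = 2x^2
F(9) = 2 * 81 + 0 * 9 = 162
F(2) = 2 * 4 + 0 * 2 = 8
Integral = 162 - 8 = 154
Average = 154 / (9 - 2) = 154 / 7
= 22 = 22.00

22.00


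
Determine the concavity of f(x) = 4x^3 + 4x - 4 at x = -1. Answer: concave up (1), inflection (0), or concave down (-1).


Concavity is determined by the sign of f''(x).
f(x) = 4x^3 + 4x - 4
f'(x) = 12x^2 + 4
f''(x) = 24x
f''(-1) = 24 * (-1) + 0
= -24 + 0
= -24
Since f''(-1) < 0, the function is concave down (-1)

-1


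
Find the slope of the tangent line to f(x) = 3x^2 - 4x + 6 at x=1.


The slope of the tangent line equals f'(x) at the point.
f(x) = 3x^2 - 4x + 6
f'(x) = 6x - 4
At x = 1:
f'(1) = 6 * 1 - 4
= 6 - 4
= 2

2


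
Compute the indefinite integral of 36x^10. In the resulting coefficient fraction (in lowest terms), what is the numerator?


Apply the power rule for integration:
integral of ax^n dx = a/(n+1) * x^(n+1) + C
integral of 36x^10 dx
= 36/11 * x^11 + C
The coefficient in lowest terms is 36/11, and its numerator is 36

36


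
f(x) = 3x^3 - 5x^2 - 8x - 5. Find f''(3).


First derivative:
f'(x) = 9x^2 - 10x - 8
Second derivative:
f''(x) = 18x - 10
Substitute x = 3:
f''(3) = 18 * 3 - 10
= 54 - 10
= 44

44


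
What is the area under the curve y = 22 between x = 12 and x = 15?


The area under a constant function y = 22 is a rectangle.
Width = 15 - 12 = 3
Height = 22
Area = width * height
= 3 * 22
= 66

66


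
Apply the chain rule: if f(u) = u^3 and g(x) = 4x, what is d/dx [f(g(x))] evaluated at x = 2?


Using the chain rule: (f(g(x)))' = f'(g(x)) * g'(x)
First, find g(2):
g(2) = 4 * 2 + 0 = 8
Next, f'(u) = 3u^2
And g'(x) = 4
So f'(g(2)) * g'(2)
= 3 * 8^2 * 4
= 3 * 64 * 4
= 768

768


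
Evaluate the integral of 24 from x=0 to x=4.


The integral of a constant k over [a, b] equals k * (b - a).
integral from 0 to 4 of 24 dx
= 24 * (4 - 0)
= 24 * 4
= 96

96


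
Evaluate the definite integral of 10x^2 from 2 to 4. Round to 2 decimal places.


Find the antiderivative of 10x^2:
F(x) = 10/3 * x^3
Apply the Fundamental Theorem of Calculus:
F(4) - F(2)
= 10/3 * 4^3 - 10/3 * 2^3
= 10/3 * (64 - 8)
= 10/3 * 56
= 560/3 ≈ 186.67

186.67


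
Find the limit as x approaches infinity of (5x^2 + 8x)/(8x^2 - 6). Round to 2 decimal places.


For limits at infinity with equal-degree polynomials,
we compare leading coefficients.
Numerator leading term: 5x^2
Denominator leading term: 8x^2
Divide both by x^2:
lim = (5 + 8/x) / (8 - 6/x^2)
As x -> infinity, the 1/x and 1/x^2 terms vanish:
= 5/8 ≈ 0.63

0.63


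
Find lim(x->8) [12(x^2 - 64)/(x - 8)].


Direct substitution gives 0/0, so we factor the numerator.
Factor: 12(x^2 - 64) = 12 * (x - 8)(x + 8)
Cancel the common factor (x - 8):
12(x^2 - 64)/(x - 8) = 12 * (x + 8)
Now substitute x = 8:
= 12 * (8 + 8) = 192

192


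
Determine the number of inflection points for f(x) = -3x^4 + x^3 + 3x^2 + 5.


Inflection points occur where f''(x) = 0 and concavity changes.
f(x) = -3x^4 + x^3 + 3x^2 + 5
f'(x) = -12x^3 + 3x^2 + 6x
f''(x) = -36x^2 + 6x + 6
This is a quadratic in x. Use the discriminant to count real roots.
Discriminant = (6)^2 - 4 * (-36) * 6
= 36 - (-864)
= 900
Since discriminant > 0, f''(x) = 0 has 2 distinct real solutions.
A quadratic with two distinct real roots changes sign at each root, so concavity changes at both.
Number of inflection points: 2

2


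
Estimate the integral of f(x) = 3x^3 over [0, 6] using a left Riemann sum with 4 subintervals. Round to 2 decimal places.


Left Riemann sum uses left endpoints of each subinterval.
Interval: [0, 6], n = 4
dx = (6 - 0) / 4 = 3/2
Left endpoints: [0, 3/2, 3, 9/2]
f values: [0, 81/8, 81, 2187/8]
Sum = dx * (sum of f values)
= 3/2 * 729/2
= 2187/4 = 546.75

546.75


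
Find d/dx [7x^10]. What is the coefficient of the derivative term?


We apply the power rule: d/dx [ax^n] = a*n * x^(n-1)
d/dx [7x^10]
= 7 * 10 * x^(10-1)
= 70x^9
The coefficient is 70

70


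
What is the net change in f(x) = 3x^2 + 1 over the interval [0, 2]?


Net change = f(b) - f(a)
f(x) = 3x^2 + 1
Compute f(2):
f(2) = 3 * 2^2 + 0 * 2 + 1
= 12 + 0 + 1
= 13
Compute f(0):
f(0) = 3 * 0^2 + 0 * 0 + 1
= 0 + 0 + 1
= 1
Net change = 13 - 1 = 12

12


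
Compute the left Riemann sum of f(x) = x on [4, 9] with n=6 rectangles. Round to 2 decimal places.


Left Riemann sum uses left endpoints of each subinterval.
Interval: [4, 9], n = 6
dx = (9 - 4) / 6 = 5/6
Left endpoints: [4, 29/6, 17/3, 13/2, 22/3, 49/6]
f values: [4, 29/6, 17/3, 13/2, 22/3, 49/6]
Sum = dx * (sum of f values)
= 5/6 * 73/2
= 365/12 ≈ 30.42

30.42


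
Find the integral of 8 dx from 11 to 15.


The integral of a constant k over [a, b] equals k * (b - a).
integral from 11 to 15 of 8 dx
= 8 * (15 - 11)
= 8 * 4
= 32

32


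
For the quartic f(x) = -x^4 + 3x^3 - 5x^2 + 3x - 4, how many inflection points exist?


Inflection points occur where f''(x) = 0 and concavity changes.
f(x) = -x^4 + 3x^3 - 5x^2 + 3x - 4
f'(x) = -4x^3 + 9x^2 - 10x + 3
f''(x) = -12x^2 + 18x - 10
This is a quadratic in x. Use the discriminant to count real roots.
Discriminant = (18)^2 - 4 * (-12) * (-10)
= 324 - 480
= -156
Since discriminant < 0, f''(x) = 0 has no real solutions.
Number of inflection points: 0

0


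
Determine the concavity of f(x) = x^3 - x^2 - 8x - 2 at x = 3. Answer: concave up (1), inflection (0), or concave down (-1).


Concavity is determined by the sign of f''(x).
f(x) = x^3 - x^2 - 8x - 2
f'(x) = 3x^2 - 2x - 8
f''(x) = 6x - 2
f''(3) = 6 * 3 - 2
= 18 - 2
= 16
Since f''(3) > 0, the function is concave up (1)

1


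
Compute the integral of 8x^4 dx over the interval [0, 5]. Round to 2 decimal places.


Find the antiderivative of 8x^4:
F(x) = 8/5 * x^5
Apply the Fundamental Theorem of Calculus:
F(5) - F(0)
= 8/5 * 5^5 - 8/5 * 0^5
= 8/5 * (3125 - 0)
= 8/5 * 3125
= 5000 = 5000.00

5000.00


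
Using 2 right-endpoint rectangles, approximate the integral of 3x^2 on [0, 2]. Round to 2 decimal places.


Right Riemann sum uses right endpoints of each subinterval.
Interval: [0, 2], n = 2
dx = (2 - 0) / 2 = 1
Right endpoints: [1, 2]
f values: [3, 12]
Sum = dx * (sum of f values)
= 1 * 15
= 15 = 15.00

15.00


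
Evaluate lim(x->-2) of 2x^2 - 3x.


Since polynomials are continuous, we use direct substitution.
lim(x->-2) of 2x^2 - 3x
= 2 * (-2)^2 - 3 * (-2) + 0
= 8 + 6 + 0
= 14

14


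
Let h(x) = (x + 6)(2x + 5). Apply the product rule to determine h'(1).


Let u(x) = x + 6 and v(x) = 2x + 5
u'(x) = 1
v'(x) = 2
Product rule: h'(x) = u'(x)*v(x) + u(x)*v'(x)
= 1 * (2x + 5) + (x + 6) * 2
At x = 1:
u(1) = 1 * 1 + 6 = 7
v(1) = 2 * 1 + 5 = 7
h'(1) = 1 * 7 + 7 * 2
= 7 + 14
= 21

21


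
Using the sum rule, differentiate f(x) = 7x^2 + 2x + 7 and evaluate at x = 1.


Differentiate term by term using power and sum rules:
f(x) = 7x^2 + 2x + 7
f'(x) = 14x + 2
Substitute x = 1:
f'(1) = 14 * 1 + 2
= 14 + 2
= 16

16


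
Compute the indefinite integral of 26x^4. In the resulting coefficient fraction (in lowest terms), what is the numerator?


Apply the power rule for integration:
integral of ax^n dx = a/(n+1) * x^(n+1) + C
integral of 26x^4 dx
= 26/5 * x^5 + C
The coefficient in lowest terms is 26/5, and its numerator is 26

26


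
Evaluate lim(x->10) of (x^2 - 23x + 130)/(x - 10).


Direct substitution gives 0/0, so we factor the numerator.
Factor: (x^2 - 23x + 130) = (x - 10)(x - 13)
Cancel the common factor (x - 10):
(x^2 - 23x + 130)/(x - 10) = (x - 13)
Now substitute x = 10:
= (10) - (13) = -3

-3


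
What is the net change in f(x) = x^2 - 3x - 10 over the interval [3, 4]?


Net change = f(b) - f(a)
f(x) = x^2 - 3x - 10
Compute f(4):
f(4) = 1 * 4^2 - 3 * 4 - 10
= 16 - 12 - 10
= -6
Compute f(3):
f(3) = 1 * 3^2 - 3 * 3 - 10
= 9 - 9 - 10
= -10
Net change = -6 - (-10) = 4

4


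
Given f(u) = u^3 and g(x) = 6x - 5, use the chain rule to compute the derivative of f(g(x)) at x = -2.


Using the chain rule: (f(g(x)))' = f'(g(x)) * g'(x)
First, find g(-2):
g(-2) = 6 * (-2) - 5 = -17
Next, f'(u) = 3u^2
And g'(x) = 6
So f'(g(-2)) * g'(-2)
= 3 * (-17)^2 * 6
= 3 * 289 * 6
= 5202

5202


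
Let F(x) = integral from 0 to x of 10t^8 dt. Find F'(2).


By the Fundamental Theorem of Calculus (Part 1):
If F(x) = integral from 0 to x of f(t) dt, then F'(x) = f(x)
Here f(t) = 10t^8
So F'(x) = 10x^8
Evaluate at x = 2:
F'(2) = 10 * 2^8
= 10 * 256
= 2560

2560


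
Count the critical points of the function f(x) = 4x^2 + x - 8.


Find where f'(x) = 0:
f'(x) = 8x + 1
Set f'(x) = 0:
8x + 1 = 0
x = -1 / 8 = -1/8
This is a linear equation in x, so there is exactly one solution.
Number of critical points: 1

1


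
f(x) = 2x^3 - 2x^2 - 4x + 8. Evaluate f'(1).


Differentiate f(x) = 2x^3 - 2x^2 - 4x + 8 term by term:
f'(x) = 6x^2 - 4x - 4
Substitute x = 1:
f'(1) = 6 * 1^2 - 4 * 1 - 4
= 6 - 4 - 4
= -2

-2


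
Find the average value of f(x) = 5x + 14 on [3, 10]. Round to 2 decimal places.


Average value = 1/(b-a) * integral from a to b of f(x) dx
First compute the integral of 5x + 14:
F(x) = (5/2)x^2 + 14x
F(10) = 5/2 * 100 + 14 * 10 = 390
F(3) = 5/2 * 9 + 14 * 3 = 129/2
Integral = 390 - 129/2 = 651/2
Average = (651/2) / (10 - 3) = (651/2) / 7
= 93/2 = 46.50

46.50


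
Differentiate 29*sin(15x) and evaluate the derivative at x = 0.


Apply the chain rule to differentiate 29*sin(15x):
d/dx [29*sin(15x)]
= 29 * cos(15x) * d/dx(15x)
= 29 * 15 * cos(15x)
= 435 * cos(15x)
Evaluate at x = 0:
= 435 * cos(0)
= 435 * 1
= 435

435


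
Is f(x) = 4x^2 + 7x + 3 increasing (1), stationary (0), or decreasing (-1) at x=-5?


Compute f'(x) to determine behavior:
f'(x) = 8x + 7
f'(-5) = 8 * (-5) + 7
= -40 + 7
= -33
Since f'(-5) < 0, the function is decreasing (-1)

-1


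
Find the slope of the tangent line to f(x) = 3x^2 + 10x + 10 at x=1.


The slope of the tangent line equals f'(x) at the point.
f(x) = 3x^2 + 10x + 10
f'(x) = 6x + 10
At x = 1:
f'(1) = 6 * 1 + 10
= 6 + 10
= 16

16


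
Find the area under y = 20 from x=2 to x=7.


The area under a constant function y = 20 is a rectangle.
Width = 7 - 2 = 5
Height = 20
Area = width * height
= 5 * 20
= 100

100


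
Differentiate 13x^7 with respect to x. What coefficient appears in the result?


We apply the power rule: d/dx [ax^n] = a*n * x^(n-1)
d/dx [13x^7]
= 13 * 7 * x^(7-1)
= 91x^6
The coefficient is 91

91


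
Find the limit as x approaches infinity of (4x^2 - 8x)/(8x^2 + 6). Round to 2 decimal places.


For limits at infinity with equal-degree polynomials,
we compare leading coefficients.
Numerator leading term: 4x^2
Denominator leading term: 8x^2
Divide both by x^2:
lim = (4 - 8/x) / (8 + 6/x^2)
As x -> infinity, the 1/x and 1/x^2 terms vanish:
= 4/8 = 1/2 = 0.50

0.50


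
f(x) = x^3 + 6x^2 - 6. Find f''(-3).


First derivative:
f'(x) = 3x^2 + 12x
Second derivative:
f''(x) = 6x + 12
Substitute x = -3:
f''(-3) = 6 * (-3) + 12
= -18 + 12
= -6

-6


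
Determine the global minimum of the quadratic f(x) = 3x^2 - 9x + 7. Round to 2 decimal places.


For a quadratic f(x) = ax^2 + bx + c with a > 0, the minimum is at the vertex.
Vertex x-coordinate: x = -b/(2a)
x = -(-9) / (2 * 3)
x = 9/6 = 3/2
Substitute back to find the minimum value:
f(3/2) = 3 * (3/2)^2 - 9 * (3/2) + 7
= 27/4 - 27/2 + 7
= 1/4 = 0.25

0.25


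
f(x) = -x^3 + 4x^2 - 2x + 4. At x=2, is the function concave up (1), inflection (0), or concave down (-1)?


Concavity is determined by the sign of f''(x).
f(x) = -x^3 + 4x^2 - 2x + 4
f'(x) = -3x^2 + 8x - 2
f''(x) = -6x + 8
f''(2) = -6 * 2 + 8
= -12 + 8
= -4
Since f''(2) < 0, the function is concave down (-1)

-1


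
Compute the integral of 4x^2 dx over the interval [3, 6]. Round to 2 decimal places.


Find the antiderivative of 4x^2:
F(x) = 4/3 * x^3
Apply the Fundamental Theorem of Calculus:
F(6) - F(3)
= 4/3 * 6^3 - 4/3 * 3^3
= 4/3 * (216 - 27)
= 4/3 * 189
= 252 = 252.00

252.00


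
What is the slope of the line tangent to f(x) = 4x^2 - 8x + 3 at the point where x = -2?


The slope of the tangent line equals f'(x) at the point.
f(x) = 4x^2 - 8x + 3
f'(x) = 8x - 8
At x = -2:
f'(-2) = 8 * (-2) - 8
= -16 - 8
= -24

-24


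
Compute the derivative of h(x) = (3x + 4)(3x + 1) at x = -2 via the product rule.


Let u(x) = 3x + 4 and v(x) = 3x + 1
u'(x) = 3
v'(x) = 3
Product rule: h'(x) = u'(x)*v(x) + u(x)*v'(x)
= 3 * (3x + 1) + (3x + 4) * 3
At x = -2:
u(-2) = 3 * (-2) + 4 = -2
v(-2) = 3 * (-2) + 1 = -5
h'(-2) = 3 * (-5) + (-2) * 3
= -15 - 6
= -21

-21


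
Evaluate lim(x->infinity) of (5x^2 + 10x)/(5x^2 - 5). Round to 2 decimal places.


For limits at infinity with equal-degree polynomials,
we compare leading coefficients.
Numerator leading term: 5x^2
Denominator leading term: 5x^2
Divide both by x^2:
lim = (5 + 10/x) / (5 - 5/x^2)
As x -> infinity, the 1/x and 1/x^2 terms vanish:
= 5/5 = 1 = 1.00

1.00


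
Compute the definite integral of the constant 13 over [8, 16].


The integral of a constant k over [a, b] equals k * (b - a).
integral from 8 to 16 of 13 dx
= 13 * (16 - 8)
= 13 * 8
= 104

104


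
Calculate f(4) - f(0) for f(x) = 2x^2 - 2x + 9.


Net change = f(b) - f(a)
f(x) = 2x^2 - 2x + 9
Compute f(4):
f(4) = 2 * 4^2 - 2 * 4 + 9
= 32 - 8 + 9
= 33
Compute f(0):
f(0) = 2 * 0^2 - 2 * 0 + 9
= 0 + 0 + 9
= 9
Net change = 33 - 9 = 24

24


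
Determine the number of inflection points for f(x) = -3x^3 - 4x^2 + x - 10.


Inflection points occur where f''(x) = 0 and concavity changes.
f(x) = -3x^3 - 4x^2 + x - 10
f'(x) = -9x^2 - 8x + 1
f''(x) = -18x - 8
Set f''(x) = 0:
-18x - 8 = 0
x = 8 / (-18) = -4/9
Since f''(x) is linear (degree 1), it changes sign at this point.
Therefore there is exactly 1 inflection point.

1


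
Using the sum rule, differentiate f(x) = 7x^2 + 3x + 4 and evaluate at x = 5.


Differentiate term by term using power and sum rules:
f(x) = 7x^2 + 3x + 4
f'(x) = 14x + 3
Substitute x = 5:
f'(5) = 14 * 5 + 3
= 70 + 3
= 73

73


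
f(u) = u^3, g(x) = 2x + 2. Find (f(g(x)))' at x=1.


Using the chain rule: (f(g(x)))' = f'(g(x)) * g'(x)
First, find g(1):
g(1) = 2 * 1 + 2 = 4
Next, f'(u) = 3u^2
And g'(x) = 2
So f'(g(1)) * g'(1)
= 3 * 4^2 * 2
= 3 * 16 * 2
= 96

96


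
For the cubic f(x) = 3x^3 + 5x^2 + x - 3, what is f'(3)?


Differentiate f(x) = 3x^3 + 5x^2 + x - 3 term by term:
f'(x) = 9x^2 + 10x + 1
Substitute x = 3:
f'(3) = 9 * 3^2 + 10 * 3 + 1
= 81 + 30 + 1
= 112

112


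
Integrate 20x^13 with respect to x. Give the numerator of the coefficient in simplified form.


Apply the power rule for integration:
integral of ax^n dx = a/(n+1) * x^(n+1) + C
integral of 20x^13 dx
= 20/14 * x^14 + C
= 10/7 * x^14 + C
The coefficient in lowest terms is 10/7, and its numerator is 10

10


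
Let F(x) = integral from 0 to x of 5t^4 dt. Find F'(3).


By the Fundamental Theorem of Calculus (Part 1):
If F(x) = integral from 0 to x of f(t) dt, then F'(x) = f(x)
Here f(t) = 5t^4
So F'(x) = 5x^4
Evaluate at x = 3:
F'(3) = 5 * 3^4
= 5 * 81
= 405

405


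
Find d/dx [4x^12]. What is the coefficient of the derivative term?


We apply the power rule: d/dx [ax^n] = a*n * x^(n-1)
d/dx [4x^12]
= 4 * 12 * x^(12-1)
= 48x^11
The coefficient is 48

48


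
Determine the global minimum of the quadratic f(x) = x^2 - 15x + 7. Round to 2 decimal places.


For a quadratic f(x) = ax^2 + bx + c with a > 0, the minimum is at the vertex.
Vertex x-coordinate: x = -b/(2a)
x = -(-15) / (2 * 1)
x = 15/2
Substitute back to find the minimum value:
f(15/2) = 1 * (15/2)^2 - 15 * (15/2) + 7
= 225/4 - 225/2 + 7
= -197/4 = -49.25

-49.25


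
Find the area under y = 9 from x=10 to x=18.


The area under a constant function y = 9 is a rectangle.
Width = 18 - 10 = 8
Height = 9
Area = width * height
= 8 * 9
= 72

72


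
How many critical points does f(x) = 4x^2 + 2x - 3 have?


Find where f'(x) = 0:
f'(x) = 8x + 2
Set f'(x) = 0:
8x + 2 = 0
x = -2 / 8 = -1/4
This is a linear equation in x, so there is exactly one solution.
Number of critical points: 1

1


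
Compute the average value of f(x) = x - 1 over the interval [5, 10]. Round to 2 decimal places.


Average value = 1/(b-a) * integral from a to b of f(x) dx
First compute the integral of x - 1:
F(x) = (1/2)x^2 - x
F(10) = 1/2 * 100 - 1 * 10 = 40
F(5) = 1/2 * 25 - 1 * 5 = 15/2
Integral = 40 - 15/2 = 65/2
Average = (65/2) / (10 - 5) = (65/2) / 5
= 13/2 = 6.50

6.50


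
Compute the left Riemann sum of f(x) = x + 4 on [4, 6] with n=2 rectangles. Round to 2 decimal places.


Left Riemann sum uses left endpoints of each subinterval.
Interval: [4, 6], n = 2
dx = (6 - 4) / 2 = 1
Left endpoints: [4, 5]
f values: [8, 9]
Sum = dx * (sum of f values)
= 1 * 17
= 17 = 17.00

17.00


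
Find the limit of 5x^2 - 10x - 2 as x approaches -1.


Since polynomials are continuous, we use direct substitution.
lim(x->-1) of 5x^2 - 10x - 2
= 5 * (-1)^2 - 10 * (-1) - 2
= 5 + 10 - 2
= 13

13


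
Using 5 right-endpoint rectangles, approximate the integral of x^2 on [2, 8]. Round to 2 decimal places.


Right Riemann sum uses right endpoints of each subinterval.
Interval: [2, 8], n = 5
dx = (8 - 2) / 5 = 6/5
Right endpoints: [16/5, 22/5, 28/5, 34/5, 8]
f values: [256/25, 484/25, 784/25, 1156/25, 64]
Sum = dx * (sum of f values)
= 6/5 * 856/5
= 5136/25 = 205.44

205.44


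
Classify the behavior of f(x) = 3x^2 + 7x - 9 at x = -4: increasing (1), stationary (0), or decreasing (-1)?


Compute f'(x) to determine behavior:
f'(x) = 6x + 7
f'(-4) = 6 * (-4) + 7
= -24 + 7
= -17
Since f'(-4) < 0, the function is decreasing (-1)

-1


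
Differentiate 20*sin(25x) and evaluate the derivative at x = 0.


Apply the chain rule to differentiate 20*sin(25x):
d/dx [20*sin(25x)]
= 20 * cos(25x) * d/dx(25x)
= 20 * 25 * cos(25x)
= 500 * cos(25x)
Evaluate at x = 0:
= 500 * cos(0)
= 500 * 1
= 500

500


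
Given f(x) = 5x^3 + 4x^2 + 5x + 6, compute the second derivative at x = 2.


First derivative:
f'(x) = 15x^2 + 8x + 5
Second derivative:
f''(x) = 30x + 8
Substitute x = 2:
f''(2) = 30 * 2 + 8
= 60 + 8
= 68

68


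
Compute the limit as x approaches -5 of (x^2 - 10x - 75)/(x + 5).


Direct substitution gives 0/0, so we factor the numerator.
Factor: (x^2 - 10x - 75) = (x + 5)(x - 15)
Cancel the common factor (x + 5):
(x^2 - 10x - 75)/(x + 5) = (x - 15)
Now substitute x = -5:
= (-5) - (15) = -20

-20


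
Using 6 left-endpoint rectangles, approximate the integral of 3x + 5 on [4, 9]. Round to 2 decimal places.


Left Riemann sum uses left endpoints of each subinterval.
Interval: [4, 9], n = 6
dx = (9 - 4) / 6 = 5/6
Left endpoints: [4, 29/6, 17/3, 13/2, 22/3, 49/6]
f values: [17, 39/2, 22, 49/2, 27, 59/2]
Sum = dx * (sum of f values)
= 5/6 * 279/2
= 465/4 = 116.25

116.25


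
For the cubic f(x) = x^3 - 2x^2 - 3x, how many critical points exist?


Find where f'(x) = 0:
f(x) = x^3 - 2x^2 - 3x
f'(x) = 3x^2 - 4x - 3
This is a quadratic in x. Use the discriminant to count real roots.
Discriminant = (-4)^2 - 4 * 3 * (-3)
= 16 - (-36)
= 52
Since discriminant > 0, f'(x) = 0 has 2 real solutions.
Number of critical points: 2

2


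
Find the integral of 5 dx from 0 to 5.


The integral of a constant k over [a, b] equals k * (b - a).
integral from 0 to 5 of 5 dx
= 5 * (5 - 0)
= 5 * 5
= 25

25


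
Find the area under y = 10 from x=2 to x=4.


The area under a constant function y = 10 is a rectangle.
Width = 4 - 2 = 2
Height = 10
Area = width * height
= 2 * 10
= 20

20


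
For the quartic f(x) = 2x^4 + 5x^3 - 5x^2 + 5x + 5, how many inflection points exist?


Inflection points occur where f''(x) = 0 and concavity changes.
f(x) = 2x^4 + 5x^3 - 5x^2 + 5x + 5
f'(x) = 8x^3 + 15x^2 - 10x + 5
f''(x) = 24x^2 + 30x - 10
This is a quadratic in x. Use the discriminant to count real roots.
Discriminant = (30)^2 - 4 * 24 * (-10)
= 900 - (-960)
= 1860
Since discriminant > 0, f''(x) = 0 has 2 distinct real solutions.
A quadratic with two distinct real roots changes sign at each root, so concavity changes at both.
Number of inflection points: 2

2
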